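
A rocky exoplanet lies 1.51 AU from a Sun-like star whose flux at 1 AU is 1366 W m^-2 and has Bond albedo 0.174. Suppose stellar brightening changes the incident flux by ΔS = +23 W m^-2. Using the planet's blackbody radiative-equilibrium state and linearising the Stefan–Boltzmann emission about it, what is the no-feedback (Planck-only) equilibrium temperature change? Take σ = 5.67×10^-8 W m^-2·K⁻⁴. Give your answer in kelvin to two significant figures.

Irradiance scales as 1/d², so S = 1366 W m^-2 × (1/1.51)² = 599.1 W m^-2.
The baseline emission temperature is T_e = 216.1 K.
Only a fraction (1−α) is absorbed and it's spread over 4πR², so ΔF = (1−α)ΔS/4 = 4.750 W m^-2.
Planck response: λ_P = 4σT_e³ = 4·5.67×10⁻⁸·(216.1)³ = 2.290 W m^-2/K.
Hence the no-feedback warming is ΔF/(4σT_e³) = 2.07 K.

2.1 K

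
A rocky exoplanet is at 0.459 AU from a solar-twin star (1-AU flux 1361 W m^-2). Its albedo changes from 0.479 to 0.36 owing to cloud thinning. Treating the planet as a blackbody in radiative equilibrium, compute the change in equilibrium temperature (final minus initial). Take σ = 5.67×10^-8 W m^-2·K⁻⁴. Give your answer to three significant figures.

18.4 kelvin

By the inverse-square law, S = 1361/0.459² = 6460 W m^-2.
Initial: T₁ = [S(1−0.479)/(4σ)]^(1/4) = 349.0 K.
With α = 0.36, T₂ = 367.4 K.
ΔT = T₂ − T₁ = 18.42 K.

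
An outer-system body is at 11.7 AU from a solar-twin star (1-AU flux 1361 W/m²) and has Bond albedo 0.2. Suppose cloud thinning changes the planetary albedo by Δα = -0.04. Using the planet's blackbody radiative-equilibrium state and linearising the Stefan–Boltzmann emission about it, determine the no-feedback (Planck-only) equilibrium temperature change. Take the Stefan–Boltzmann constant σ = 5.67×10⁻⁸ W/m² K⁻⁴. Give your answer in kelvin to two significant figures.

0.96 K

Irradiance scales as 1/d², so S = 1361 W/m² × (1/11.7)² = 9.942 W/m².
Reference equilibrium: T_e = [S(1−α)/(4σ)]^(1/4) = 76.95 K.
The change in absorbed flux is Δ[S(1−α)/4] = −SΔα/4 = 0.09942 W/m².
The Planck feedback parameter is 4σT_e³ = 0.1034 W/m²/K.
So ΔT₀ = 0.09942/0.1034 = 0.962 K.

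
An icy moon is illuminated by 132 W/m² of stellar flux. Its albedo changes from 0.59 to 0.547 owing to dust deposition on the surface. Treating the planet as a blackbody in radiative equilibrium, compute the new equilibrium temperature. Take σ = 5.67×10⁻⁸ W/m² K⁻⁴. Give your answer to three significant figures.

127 kelvin

T₂ = [S(1−α₂)/(4σ)]^(1/4) = [132.0·0.453/(4σ)]^(1/4) = 127.4 K.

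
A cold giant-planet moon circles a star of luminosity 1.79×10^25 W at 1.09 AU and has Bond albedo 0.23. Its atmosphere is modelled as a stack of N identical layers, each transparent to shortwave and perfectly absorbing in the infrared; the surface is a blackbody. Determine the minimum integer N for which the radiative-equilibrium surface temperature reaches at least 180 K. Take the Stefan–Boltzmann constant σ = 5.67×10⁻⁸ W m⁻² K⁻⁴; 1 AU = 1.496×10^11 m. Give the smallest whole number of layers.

d = 1.09 × 1.496×10^11 m = 1.631×10^11 m.
S = L/(4πd²) = 53.57 W m⁻².
Top-of-atmosphere balance: σT_e⁴ = S(1−α)/4 = 10.31 W m⁻² → T_e = 116.1 K.
Since T_s⁴ = (N+1)T_e⁴, we need N ≥ (T_s/T_e)⁴ − 1 = 4.772.
Rounding up, N = 5.

5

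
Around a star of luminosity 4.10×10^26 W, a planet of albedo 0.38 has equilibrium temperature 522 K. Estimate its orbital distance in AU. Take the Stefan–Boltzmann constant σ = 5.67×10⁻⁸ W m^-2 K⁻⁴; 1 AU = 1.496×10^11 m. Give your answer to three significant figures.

0.232 AU

Required flux: S = 4σT⁴/(1−α) = 27160 W m^-2.
S = L/(4πd²) → d = √(L/4πS) = √(4.10×10^26/(4π·27160)) = 3.466×10^10 m = 0.2317 AU.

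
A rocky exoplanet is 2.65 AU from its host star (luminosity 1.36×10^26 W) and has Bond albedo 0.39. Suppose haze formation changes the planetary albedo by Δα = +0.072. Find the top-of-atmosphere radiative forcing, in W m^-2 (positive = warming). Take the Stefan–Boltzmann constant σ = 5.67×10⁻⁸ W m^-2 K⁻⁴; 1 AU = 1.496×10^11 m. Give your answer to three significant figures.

-1.24 W m^-2

Orbital distance: d = 2.65 AU = 3.964×10^11 m.
Flux at the orbit: S = L/(4πd²) = 1.36×10^26/(4π·(3.96×10^11)²) = 68.86 W m^-2.
TOA radiative forcing: ΔF = −S·Δα/4 = −68.86·(+0.072)/4 = -1.240 W m^-2.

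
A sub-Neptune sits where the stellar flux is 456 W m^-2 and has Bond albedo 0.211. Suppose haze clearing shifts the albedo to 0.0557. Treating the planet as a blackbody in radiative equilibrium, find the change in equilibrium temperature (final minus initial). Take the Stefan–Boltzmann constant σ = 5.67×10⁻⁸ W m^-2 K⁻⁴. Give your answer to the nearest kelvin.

9 K

Initial: T₁ = [S(1−0.211)/(4σ)]^(1/4) = 199.6 K.
Final:   T₂ = [S(1−0.0557)/(4σ)]^(1/4) = 208.7 K.
Change: 208.7 − 199.6 = 9.169 K.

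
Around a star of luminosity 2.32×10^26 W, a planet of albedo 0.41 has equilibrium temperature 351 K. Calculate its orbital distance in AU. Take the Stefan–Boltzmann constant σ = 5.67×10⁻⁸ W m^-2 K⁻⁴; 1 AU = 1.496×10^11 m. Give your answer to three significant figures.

The flux needed for this T is 4σT⁴/(1−0.41) = 5835 W m^-2.
From L = 4πd²S, d = √(2.32×10^26/(4π·5835)) = 5.625×10^10 m = 0.3760 AU.

0.376 AU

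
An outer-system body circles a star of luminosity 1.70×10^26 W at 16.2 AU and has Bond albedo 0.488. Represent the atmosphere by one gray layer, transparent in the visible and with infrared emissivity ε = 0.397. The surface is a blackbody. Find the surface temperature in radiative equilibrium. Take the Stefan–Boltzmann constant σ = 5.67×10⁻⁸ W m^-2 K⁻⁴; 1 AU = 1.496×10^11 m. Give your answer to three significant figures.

d = 16.2 × 1.496×10^11 m = 2.424×10^12 m.
S = L/(4πd²) = 2.303 W m^-2.
The planet radiates to space at T_e = [S(1−α)/(4σ)]^(1/4) = 47.75 K.
Surface balance with a leaky layer gives σT_s⁴ = σT_e⁴·2/(2−ε), so T_s = T_e·[2/(2−0.397)]^(1/4) = 50.47 K.

50.5 kelvin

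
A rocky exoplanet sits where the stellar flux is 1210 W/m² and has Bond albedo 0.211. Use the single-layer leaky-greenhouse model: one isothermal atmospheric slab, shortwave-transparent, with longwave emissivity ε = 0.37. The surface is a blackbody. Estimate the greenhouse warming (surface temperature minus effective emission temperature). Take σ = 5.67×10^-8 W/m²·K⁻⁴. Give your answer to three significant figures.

The planet radiates to space at T_e = [S(1−α)/(4σ)]^(1/4) = 254.7 K.
Surface balance with a leaky layer gives σT_s⁴ = σT_e⁴·2/(2−ε), so T_s = T_e·[2/(2−0.37)]^(1/4) = 268.1 K.
T_s − T_e = 268.1 − 254.7 = 13.37 K.

13.4 kelvin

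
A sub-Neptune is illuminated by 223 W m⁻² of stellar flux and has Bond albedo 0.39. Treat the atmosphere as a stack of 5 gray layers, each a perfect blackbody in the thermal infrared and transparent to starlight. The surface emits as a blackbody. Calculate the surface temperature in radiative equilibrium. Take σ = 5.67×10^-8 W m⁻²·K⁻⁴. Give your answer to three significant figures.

245 K

OLR = S(1−α)/4 = 34.01 W m⁻²; the top layer radiates at T_e = 156.5 K.
With N = 5 opaque layers, T_s = (N+1)^(1/4)·T_e = 6^(1/4)·156.5 = 244.9 K.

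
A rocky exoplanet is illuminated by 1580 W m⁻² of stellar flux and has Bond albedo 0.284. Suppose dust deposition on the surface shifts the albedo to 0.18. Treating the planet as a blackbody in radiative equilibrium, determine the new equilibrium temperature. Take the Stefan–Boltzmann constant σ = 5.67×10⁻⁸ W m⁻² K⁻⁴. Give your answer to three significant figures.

275 kelvin

With the new albedo, S(1−α₂)/4 = 323.9 W m⁻², so T₂ = 274.9 K.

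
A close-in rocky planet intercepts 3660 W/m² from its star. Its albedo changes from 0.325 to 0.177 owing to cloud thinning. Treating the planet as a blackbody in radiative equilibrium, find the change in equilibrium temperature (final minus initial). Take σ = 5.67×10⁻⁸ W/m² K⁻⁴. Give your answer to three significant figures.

Initial: T₁ = [S(1−0.325)/(4σ)]^(1/4) = 323.1 K.
With α = 0.177, T₂ = 339.5 K.
ΔT = T₂ − T₁ = 16.41 K.

16.4 kelvin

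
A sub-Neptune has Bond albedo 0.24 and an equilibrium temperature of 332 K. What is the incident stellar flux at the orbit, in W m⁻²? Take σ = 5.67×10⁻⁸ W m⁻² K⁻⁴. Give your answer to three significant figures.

Invert the energy balance for S: S = 4σT⁴/(1−α).
The emitted flux is σT⁴ = 688.9 W m⁻².
So S = 4×688.9/(1−0.24) = 3626 W m⁻².

3630 W m⁻²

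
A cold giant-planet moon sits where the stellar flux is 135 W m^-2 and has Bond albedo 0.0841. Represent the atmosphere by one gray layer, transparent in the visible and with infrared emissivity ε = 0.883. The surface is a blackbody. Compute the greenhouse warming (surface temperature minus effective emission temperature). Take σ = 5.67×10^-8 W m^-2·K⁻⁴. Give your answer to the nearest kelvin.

24 K

The planet radiates to space at T_e = [S(1−α)/(4σ)]^(1/4) = 152.8 K.
The surface balance (absorbed SW + ε·downward IR = σT_s⁴) with T_a⁴ = T_s⁴/2 reduces to T_s = T_e·[2/(2−ε)]^¼ = 176.8 K.
The atmosphere warms the surface by 23.95 K.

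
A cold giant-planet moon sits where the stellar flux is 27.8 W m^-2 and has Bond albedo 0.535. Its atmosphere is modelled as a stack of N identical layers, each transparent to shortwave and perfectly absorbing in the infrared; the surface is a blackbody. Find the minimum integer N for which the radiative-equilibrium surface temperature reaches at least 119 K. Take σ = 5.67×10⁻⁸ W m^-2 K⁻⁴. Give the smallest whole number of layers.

3

OLR = S(1−α)/4 = 3.232 W m^-2; the top layer radiates at T_e = 86.89 K.
Since T_s⁴ = (N+1)T_e⁴, we need N ≥ (T_s/T_e)⁴ − 1 = 2.518.
So N ≥ 2.518; the smallest integer is N = 3.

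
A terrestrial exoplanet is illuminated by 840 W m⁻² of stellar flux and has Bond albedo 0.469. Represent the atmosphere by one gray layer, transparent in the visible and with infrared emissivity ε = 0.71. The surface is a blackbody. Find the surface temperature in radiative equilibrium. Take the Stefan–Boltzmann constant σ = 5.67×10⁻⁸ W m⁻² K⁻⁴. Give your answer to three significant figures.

Effective emission temperature (TOA balance): σT_e⁴ = S(1−α)/4 = 111.5 W m⁻² → T_e = 210.6 K.
For a single slab of emissivity ε, T_s⁴ = 2T_e⁴/(2−ε); thus T_s = 210.6·(1.55)^(1/4) = 235.0 K.

235 K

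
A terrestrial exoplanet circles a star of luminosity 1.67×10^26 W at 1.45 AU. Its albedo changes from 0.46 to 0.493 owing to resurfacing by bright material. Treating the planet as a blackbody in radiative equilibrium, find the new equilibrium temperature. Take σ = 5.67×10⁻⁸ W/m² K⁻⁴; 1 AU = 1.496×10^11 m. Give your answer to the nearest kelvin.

d = 1.45 × 1.496×10^11 m = 2.169×10^11 m.
Spreading L over a sphere of radius d: S = 1.67×10^26/(4π·2.17×10^11²) = 282.4 W/m².
New equilibrium: T₂ = [(1−0.493)·282.4/(4σ)]^(1/4) = 158.5 K.

159 K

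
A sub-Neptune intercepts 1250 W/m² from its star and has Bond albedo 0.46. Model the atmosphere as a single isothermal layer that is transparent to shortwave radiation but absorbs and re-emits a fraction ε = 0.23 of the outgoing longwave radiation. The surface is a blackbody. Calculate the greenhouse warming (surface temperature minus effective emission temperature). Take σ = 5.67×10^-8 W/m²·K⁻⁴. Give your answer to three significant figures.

The planet radiates to space at T_e = [S(1−α)/(4σ)]^(1/4) = 233.6 K.
For a single slab of emissivity ε, T_s⁴ = 2T_e⁴/(2−ε); thus T_s = 233.6·(1.13)^(1/4) = 240.8 K.
T_s − T_e = 240.8 − 233.6 = 7.244 K.

7.24 kelvin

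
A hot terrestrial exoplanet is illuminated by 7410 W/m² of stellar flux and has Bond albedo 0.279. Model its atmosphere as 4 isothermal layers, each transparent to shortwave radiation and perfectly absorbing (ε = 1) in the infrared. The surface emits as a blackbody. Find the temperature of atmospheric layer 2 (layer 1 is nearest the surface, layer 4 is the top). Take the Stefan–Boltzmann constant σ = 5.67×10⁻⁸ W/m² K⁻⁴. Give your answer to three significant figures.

Top-of-atmosphere balance: σT_e⁴ = S(1−α)/4 = 1336 W/m² → T_e = 391.8 K.
The net upward flux σT_e⁴ is constant between every pair of levels, so T_k⁴ = (N+1−k)T_e⁴.
With k = 2: T_2 = (4+1−2)^¼·391.8 K = 515.6 K.

516 K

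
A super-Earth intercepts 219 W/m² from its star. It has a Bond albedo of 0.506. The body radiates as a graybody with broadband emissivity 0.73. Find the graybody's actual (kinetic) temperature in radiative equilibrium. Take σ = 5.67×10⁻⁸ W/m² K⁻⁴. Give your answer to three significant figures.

160 kelvin

Absorbed flux (global mean): S(1−α)/4 = 219.0·0.494/4 = 27.05 W/m².
Radiative balance εσT⁴ = 27.05 gives T = [27.05/(0.73·σ)]^(1/4) = 159.9 K.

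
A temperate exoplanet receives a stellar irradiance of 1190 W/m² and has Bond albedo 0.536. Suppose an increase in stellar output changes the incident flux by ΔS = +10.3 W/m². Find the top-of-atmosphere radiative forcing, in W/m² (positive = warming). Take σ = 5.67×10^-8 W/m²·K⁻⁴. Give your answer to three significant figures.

ΔF = Δ[S(1−α)]/4 = (1−0.536)·+10.3/4 = 1.195 W/m².

1.19 W/m²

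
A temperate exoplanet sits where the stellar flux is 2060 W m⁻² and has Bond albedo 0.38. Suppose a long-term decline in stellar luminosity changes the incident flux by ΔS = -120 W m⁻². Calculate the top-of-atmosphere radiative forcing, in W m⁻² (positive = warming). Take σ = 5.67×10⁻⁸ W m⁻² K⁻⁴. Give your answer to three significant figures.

Only a fraction (1−α) is absorbed and it's spread over 4πR², so ΔF = (1−α)ΔS/4 = -18.60 W m⁻².

-18.6 W m⁻²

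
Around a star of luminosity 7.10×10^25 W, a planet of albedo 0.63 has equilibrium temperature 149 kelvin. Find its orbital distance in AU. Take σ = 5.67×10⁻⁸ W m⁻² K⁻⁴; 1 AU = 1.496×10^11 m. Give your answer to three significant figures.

0.914 AU

The flux needed for this T is 4σT⁴/(1−0.63) = 302.1 W m⁻².
From L = 4πd²S, d = √(7.10×10^25/(4π·302.1)) = 1.368×10^11 m = 0.9141 AU.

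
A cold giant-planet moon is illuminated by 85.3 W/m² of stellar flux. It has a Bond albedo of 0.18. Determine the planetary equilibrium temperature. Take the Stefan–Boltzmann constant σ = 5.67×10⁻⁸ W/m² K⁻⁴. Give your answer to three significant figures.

133 kelvin

Absorbed flux (global mean): S(1−α)/4 = 85.30·0.82/4 = 17.49 W/m².
In equilibrium σT⁴ equals this, so T = 132.5 K.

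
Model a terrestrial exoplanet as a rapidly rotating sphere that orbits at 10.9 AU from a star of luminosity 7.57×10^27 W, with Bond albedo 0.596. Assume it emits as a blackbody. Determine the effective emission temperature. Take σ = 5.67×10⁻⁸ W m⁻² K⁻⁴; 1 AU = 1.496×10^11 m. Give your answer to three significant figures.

142 K

Orbital distance: d = 10.9 AU = 1.631×10^12 m.
Flux at the orbit: S = L/(4πd²) = 7.57×10^27/(4π·(1.63×10^12)²) = 226.6 W m⁻².
Absorbed flux (global mean): S(1−α)/4 = 226.6·0.404/4 = 22.88 W m⁻².
Balancing against σT⁴: T = (22.88/5.67×10⁻⁸)^(1/4) = 141.7 K.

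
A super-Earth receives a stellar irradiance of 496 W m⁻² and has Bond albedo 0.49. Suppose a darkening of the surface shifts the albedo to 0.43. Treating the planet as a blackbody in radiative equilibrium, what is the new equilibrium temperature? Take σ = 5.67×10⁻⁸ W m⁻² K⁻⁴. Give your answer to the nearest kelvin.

188 K

New equilibrium: T₂ = [(1−0.43)·496.0/(4σ)]^(1/4) = 187.9 K.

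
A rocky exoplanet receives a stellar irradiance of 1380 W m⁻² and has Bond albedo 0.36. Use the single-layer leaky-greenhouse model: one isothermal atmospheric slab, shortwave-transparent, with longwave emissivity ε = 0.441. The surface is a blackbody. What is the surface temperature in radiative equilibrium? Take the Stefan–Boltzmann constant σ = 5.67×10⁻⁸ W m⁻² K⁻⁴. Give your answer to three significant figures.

Effective emission temperature (TOA balance): σT_e⁴ = S(1−α)/4 = 220.8 W m⁻² → T_e = 249.8 K.
Surface balance with a leaky layer gives σT_s⁴ = σT_e⁴·2/(2−ε), so T_s = T_e·[2/(2−0.441)]^(1/4) = 265.9 K.

266 kelvin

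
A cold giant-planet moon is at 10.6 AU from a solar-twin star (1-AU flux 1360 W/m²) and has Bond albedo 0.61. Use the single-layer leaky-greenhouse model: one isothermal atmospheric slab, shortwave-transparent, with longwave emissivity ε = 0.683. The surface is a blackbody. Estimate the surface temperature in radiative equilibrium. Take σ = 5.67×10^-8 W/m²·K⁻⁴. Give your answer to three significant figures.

75.0 K

By the inverse-square law, S = 1360/10.6² = 12.10 W/m².
At the top of the atmosphere, σT_e⁴ = S(1−α)/4 = 1.180 W/m², giving T_e = 67.54 K.
For a single slab of emissivity ε, T_s⁴ = 2T_e⁴/(2−ε); thus T_s = 67.54·(1.519)^(1/4) = 74.98 K.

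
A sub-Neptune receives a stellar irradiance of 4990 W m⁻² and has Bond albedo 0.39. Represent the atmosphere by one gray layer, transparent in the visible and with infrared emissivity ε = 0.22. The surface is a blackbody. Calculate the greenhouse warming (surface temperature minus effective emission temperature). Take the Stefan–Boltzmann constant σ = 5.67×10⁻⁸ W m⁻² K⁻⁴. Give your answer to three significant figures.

10.1 K

At the top of the atmosphere, σT_e⁴ = S(1−α)/4 = 761.0 W m⁻², giving T_e = 340.4 K.
Surface balance with a leaky layer gives σT_s⁴ = σT_e⁴·2/(2−ε), so T_s = T_e·[2/(2−0.22)]^(1/4) = 350.4 K.
The atmosphere warms the surface by 10.06 K.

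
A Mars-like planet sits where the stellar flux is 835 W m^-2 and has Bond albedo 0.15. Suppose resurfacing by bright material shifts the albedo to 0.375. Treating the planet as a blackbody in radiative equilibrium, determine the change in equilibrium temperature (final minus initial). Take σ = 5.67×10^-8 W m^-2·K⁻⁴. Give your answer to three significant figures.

-17.5 K

Initial: T₁ = [S(1−0.15)/(4σ)]^(1/4) = 236.5 K.
With α = 0.375, T₂ = 219.0 K.
Change: 219.0 − 236.5 = -17.50 K.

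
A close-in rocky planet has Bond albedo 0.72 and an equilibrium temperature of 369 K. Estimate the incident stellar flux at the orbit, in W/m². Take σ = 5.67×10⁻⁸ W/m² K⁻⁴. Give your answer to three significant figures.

15000 W/m²

Invert the energy balance for S: S = 4σT⁴/(1−α).
The emitted flux is σT⁴ = 1051 W/m².
S = 4·1051/0.28 = 15020 W/m².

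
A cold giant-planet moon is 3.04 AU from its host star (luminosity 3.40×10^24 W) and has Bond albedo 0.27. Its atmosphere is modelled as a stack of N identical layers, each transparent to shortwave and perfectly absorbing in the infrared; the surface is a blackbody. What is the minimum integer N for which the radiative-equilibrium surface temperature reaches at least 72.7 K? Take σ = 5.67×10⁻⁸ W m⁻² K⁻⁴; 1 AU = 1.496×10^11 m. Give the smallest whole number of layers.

Orbital distance: d = 3.04 AU = 4.548×10^11 m.
Spreading L over a sphere of radius d: S = 3.40×10^24/(4π·4.55×10^11²) = 1.308 W m⁻².
OLR = S(1−α)/4 = 0.2387 W m⁻²; the top layer radiates at T_e = 45.30 K.
Need (N+1)T_e⁴ ≥ T_s⁴, i.e. N+1 ≥ (72.7/45.30)⁴ = 6.634.
Rounding up, N = 6.

6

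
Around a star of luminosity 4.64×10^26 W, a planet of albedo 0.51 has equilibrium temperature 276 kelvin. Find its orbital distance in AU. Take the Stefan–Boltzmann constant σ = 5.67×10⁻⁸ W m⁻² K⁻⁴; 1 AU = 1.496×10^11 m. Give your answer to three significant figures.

The flux needed for this T is 4σT⁴/(1−0.51) = 2686 W m⁻².
From L = 4πd²S, d = √(4.64×10^26/(4π·2686)) = 1.172×10^11 m = 0.7838 AU.

0.784 AU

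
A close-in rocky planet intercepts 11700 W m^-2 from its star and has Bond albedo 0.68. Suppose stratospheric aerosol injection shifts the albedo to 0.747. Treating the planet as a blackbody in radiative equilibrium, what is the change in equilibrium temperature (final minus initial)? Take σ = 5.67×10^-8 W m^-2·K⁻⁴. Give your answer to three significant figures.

Initial: T₁ = [S(1−0.68)/(4σ)]^(1/4) = 358.4 K.
With α = 0.747, T₂ = 338.0 K.
ΔT = T₂ − T₁ = -20.45 K.

-20.4 kelvin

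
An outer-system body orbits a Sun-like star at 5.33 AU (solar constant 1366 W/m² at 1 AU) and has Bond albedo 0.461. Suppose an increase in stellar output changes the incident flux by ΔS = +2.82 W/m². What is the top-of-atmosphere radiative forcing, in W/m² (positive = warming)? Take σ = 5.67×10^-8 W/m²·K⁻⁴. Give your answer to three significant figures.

0.380 W/m²

Irradiance scales as 1/d², so S = 1366 W/m² × (1/5.33)² = 48.08 W/m².
ΔF = Δ[S(1−α)]/4 = (1−0.461)·+2.82/4 = 0.3800 W/m².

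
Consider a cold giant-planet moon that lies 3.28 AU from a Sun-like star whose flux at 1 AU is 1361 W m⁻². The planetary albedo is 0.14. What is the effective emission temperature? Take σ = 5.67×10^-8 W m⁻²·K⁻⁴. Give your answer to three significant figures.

148 K

By the inverse-square law, S = 1361/3.28² = 126.5 W m⁻².
Averaging over the sphere, the absorbed flux is S(1−α)/4 = 27.20 W m⁻².
Balancing against σT⁴: T = (27.20/5.67×10⁻⁸)^(1/4) = 148.0 K.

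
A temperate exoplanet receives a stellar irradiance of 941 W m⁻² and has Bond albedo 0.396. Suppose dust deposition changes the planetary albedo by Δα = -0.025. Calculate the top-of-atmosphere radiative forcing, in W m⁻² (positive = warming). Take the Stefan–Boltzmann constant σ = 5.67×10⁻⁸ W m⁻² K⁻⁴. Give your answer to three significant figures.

5.88 W m⁻²

ΔF = −(S/4)Δα = −(941.0/4)×(-0.025) = 5.881 W m⁻².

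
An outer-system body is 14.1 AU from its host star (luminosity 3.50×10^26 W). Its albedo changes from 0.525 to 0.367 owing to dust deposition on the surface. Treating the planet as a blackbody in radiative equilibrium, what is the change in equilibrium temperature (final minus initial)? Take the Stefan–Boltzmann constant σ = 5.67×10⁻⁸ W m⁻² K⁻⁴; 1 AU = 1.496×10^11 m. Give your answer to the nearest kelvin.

4 K

Orbital distance: d = 14.1 AU = 2.109×10^12 m.
Spreading L over a sphere of radius d: S = 3.50×10^26/(4π·2.11×10^12²) = 6.260 W m⁻².
With α = 0.525, T₁ = 60.17 K.
Final:   T₂ = [S(1−0.367)/(4σ)]^(1/4) = 64.65 K.
Change: 64.65 − 60.17 = 4.479 K.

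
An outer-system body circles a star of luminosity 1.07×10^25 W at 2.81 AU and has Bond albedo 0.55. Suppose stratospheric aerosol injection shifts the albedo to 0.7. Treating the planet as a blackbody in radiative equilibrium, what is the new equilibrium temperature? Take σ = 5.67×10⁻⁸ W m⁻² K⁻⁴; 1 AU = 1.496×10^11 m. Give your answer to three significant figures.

50.2 K

d = 2.81 × 1.496×10^11 m = 4.204×10^11 m.
Spreading L over a sphere of radius d: S = 1.07×10^25/(4π·4.20×10^11²) = 4.818 W m⁻².
New equilibrium: T₂ = [(1−0.7)·4.818/(4σ)]^(1/4) = 50.25 K.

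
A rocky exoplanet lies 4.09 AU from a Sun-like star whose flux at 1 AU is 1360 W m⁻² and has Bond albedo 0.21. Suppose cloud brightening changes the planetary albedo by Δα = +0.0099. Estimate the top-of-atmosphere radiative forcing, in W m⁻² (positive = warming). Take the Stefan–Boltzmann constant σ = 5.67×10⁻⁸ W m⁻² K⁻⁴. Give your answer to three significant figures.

By the inverse-square law, S = 1360/4.09² = 81.30 W m⁻².
TOA radiative forcing: ΔF = −S·Δα/4 = −81.30·(+0.0099)/4 = -0.2012 W m⁻².

-0.201 W m⁻²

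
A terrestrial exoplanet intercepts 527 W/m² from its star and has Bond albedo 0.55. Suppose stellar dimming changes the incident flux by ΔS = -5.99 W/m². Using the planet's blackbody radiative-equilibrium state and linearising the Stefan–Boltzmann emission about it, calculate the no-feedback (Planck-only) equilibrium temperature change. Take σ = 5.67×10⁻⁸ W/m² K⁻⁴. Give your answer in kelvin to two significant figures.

-0.51 K

Unperturbed T_e = [527.0·(1−0.55)/(4σ)]^¼ = 179.8 K.
Only a fraction (1−α) is absorbed and it's spread over 4πR², so ΔF = (1−α)ΔS/4 = -0.6739 W/m².
Linearising σT⁴ gives d(σT⁴)/dT = 4σT_e³ = 1.319 W/m² per K.
Hence the no-feedback warming is ΔF/(4σT_e³) = -0.511 K.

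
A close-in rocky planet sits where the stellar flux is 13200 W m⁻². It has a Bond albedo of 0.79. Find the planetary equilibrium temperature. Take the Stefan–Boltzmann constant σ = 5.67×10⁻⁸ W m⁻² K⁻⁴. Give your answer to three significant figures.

332 K

Averaging over the sphere, the absorbed flux is S(1−α)/4 = 693.0 W m⁻².
Set σT⁴ = 693.0 → T = (693.0/σ)^(1/4) = 332.5 K.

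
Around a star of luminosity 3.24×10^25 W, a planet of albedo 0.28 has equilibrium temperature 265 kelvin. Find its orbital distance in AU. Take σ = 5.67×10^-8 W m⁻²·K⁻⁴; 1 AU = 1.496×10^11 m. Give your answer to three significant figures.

Required flux: S = 4σT⁴/(1−α) = 1553 W m⁻².
From L = 4πd²S, d = √(3.24×10^25/(4π·1553)) = 4.074×10^10 m = 0.2723 AU.

0.272 AU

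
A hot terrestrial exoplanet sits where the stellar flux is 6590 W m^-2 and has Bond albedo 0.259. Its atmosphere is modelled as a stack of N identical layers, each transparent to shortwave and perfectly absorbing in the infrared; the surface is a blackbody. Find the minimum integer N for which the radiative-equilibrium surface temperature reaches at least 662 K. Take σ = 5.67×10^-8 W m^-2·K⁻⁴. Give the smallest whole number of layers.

Top-of-atmosphere balance: σT_e⁴ = S(1−α)/4 = 1221 W m^-2 → T_e = 383.1 K.
T_s = (N+1)^(1/4)·T_e ≥ 662 K requires N+1 ≥ (T_s/T_e)⁴ = (662/383.1)⁴ = 8.920.
So N ≥ 7.920; the smallest integer is N = 8.

8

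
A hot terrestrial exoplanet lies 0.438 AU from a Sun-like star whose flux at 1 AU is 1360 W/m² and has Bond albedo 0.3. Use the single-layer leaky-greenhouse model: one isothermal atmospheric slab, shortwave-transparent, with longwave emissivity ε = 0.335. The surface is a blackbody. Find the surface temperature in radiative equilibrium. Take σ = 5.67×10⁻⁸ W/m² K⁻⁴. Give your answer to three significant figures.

Flux at the orbit: S = 1360/(0.438)² = 7089 W/m².
At the top of the atmosphere, σT_e⁴ = S(1−α)/4 = 1241 W/m², giving T_e = 384.6 K.
For a single slab of emissivity ε, T_s⁴ = 2T_e⁴/(2−ε); thus T_s = 384.6·(1.201)^(1/4) = 402.6 K.

403 kelvin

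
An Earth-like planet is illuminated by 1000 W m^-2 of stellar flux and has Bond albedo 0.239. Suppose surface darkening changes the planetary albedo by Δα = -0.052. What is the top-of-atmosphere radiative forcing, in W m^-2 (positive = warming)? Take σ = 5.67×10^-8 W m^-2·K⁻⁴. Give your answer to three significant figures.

ΔF = −(S/4)Δα = −(1000/4)×(-0.052) = 13.00 W m^-2.

13.0 W m^-2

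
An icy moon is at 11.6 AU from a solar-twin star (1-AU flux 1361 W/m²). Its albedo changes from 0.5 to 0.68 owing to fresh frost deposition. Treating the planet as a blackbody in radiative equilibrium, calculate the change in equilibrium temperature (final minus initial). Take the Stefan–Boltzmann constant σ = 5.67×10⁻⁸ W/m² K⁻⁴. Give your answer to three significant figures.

By the inverse-square law, S = 1361/11.6² = 10.11 W/m².
With α = 0.5, T₁ = 68.72 K.
With α = 0.68, T₂ = 61.46 K.
ΔT = T₂ − T₁ = -7.255 K.

-7.25 kelvin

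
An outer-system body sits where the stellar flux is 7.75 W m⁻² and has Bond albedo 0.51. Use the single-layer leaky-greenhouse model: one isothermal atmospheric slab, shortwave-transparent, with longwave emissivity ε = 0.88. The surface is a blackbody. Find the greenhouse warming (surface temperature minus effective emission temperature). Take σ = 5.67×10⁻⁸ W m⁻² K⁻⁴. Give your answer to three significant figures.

The planet radiates to space at T_e = [S(1−α)/(4σ)]^(1/4) = 63.97 K.
Surface balance with a leaky layer gives σT_s⁴ = σT_e⁴·2/(2−ε), so T_s = T_e·[2/(2−0.88)]^(1/4) = 73.95 K.
T_s − T_e = 73.95 − 63.97 = 9.978 K.

9.98 K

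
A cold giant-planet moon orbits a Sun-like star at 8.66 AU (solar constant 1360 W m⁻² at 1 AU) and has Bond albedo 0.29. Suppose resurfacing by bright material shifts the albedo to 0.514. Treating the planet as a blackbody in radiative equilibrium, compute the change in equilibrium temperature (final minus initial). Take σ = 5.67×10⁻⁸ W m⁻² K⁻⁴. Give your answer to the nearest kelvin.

-8 kelvin

Flux at the orbit: S = 1360/(8.66)² = 18.13 W m⁻².
Before: T₁ = [18.13·0.71/(4σ)]^(1/4) = 86.80 K.
After:  T₂ = [18.13·0.486/(4σ)]^(1/4) = 78.95 K.
ΔT = T₂ − T₁ = -7.848 K.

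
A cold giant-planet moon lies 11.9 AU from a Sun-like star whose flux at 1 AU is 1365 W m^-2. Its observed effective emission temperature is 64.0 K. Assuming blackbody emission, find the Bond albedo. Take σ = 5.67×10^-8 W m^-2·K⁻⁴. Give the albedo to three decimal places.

By the inverse-square law, S = 1365/11.9² = 9.639 W m^-2.
Energy balance: S(1−α)/4 = σT⁴, so 1−α = 4σT⁴/S.
4σT⁴ = 4·5.67×10⁻⁸·(64.0)⁴ = 3.805 W m^-2.
Hence α = 1 − 3.805/9.639 = 0.6052.

0.605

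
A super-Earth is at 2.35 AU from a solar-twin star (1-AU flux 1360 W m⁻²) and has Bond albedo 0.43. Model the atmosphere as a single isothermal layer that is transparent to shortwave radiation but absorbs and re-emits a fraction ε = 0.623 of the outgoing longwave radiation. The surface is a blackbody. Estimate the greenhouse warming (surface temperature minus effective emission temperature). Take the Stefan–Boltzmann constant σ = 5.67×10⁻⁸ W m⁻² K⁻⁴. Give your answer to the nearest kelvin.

15 K

Flux at the orbit: S = 1360/(2.35)² = 246.3 W m⁻².
Effective emission temperature (TOA balance): σT_e⁴ = S(1−α)/4 = 35.09 W m⁻² → T_e = 157.7 K.
For a single slab of emissivity ε, T_s⁴ = 2T_e⁴/(2−ε); thus T_s = 157.7·(1.452)^(1/4) = 173.2 K.
Greenhouse warming: T_s − T_e = 15.43 K.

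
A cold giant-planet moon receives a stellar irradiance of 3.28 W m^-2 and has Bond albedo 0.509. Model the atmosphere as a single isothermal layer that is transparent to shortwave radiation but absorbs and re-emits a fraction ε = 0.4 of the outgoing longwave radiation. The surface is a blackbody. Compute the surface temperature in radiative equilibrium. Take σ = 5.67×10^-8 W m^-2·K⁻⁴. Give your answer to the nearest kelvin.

At the top of the atmosphere, σT_e⁴ = S(1−α)/4 = 0.4026 W m^-2, giving T_e = 51.62 K.
For a single slab of emissivity ε, T_s⁴ = 2T_e⁴/(2−ε); thus T_s = 51.62·(1.25)^(1/4) = 54.58 K.

55 K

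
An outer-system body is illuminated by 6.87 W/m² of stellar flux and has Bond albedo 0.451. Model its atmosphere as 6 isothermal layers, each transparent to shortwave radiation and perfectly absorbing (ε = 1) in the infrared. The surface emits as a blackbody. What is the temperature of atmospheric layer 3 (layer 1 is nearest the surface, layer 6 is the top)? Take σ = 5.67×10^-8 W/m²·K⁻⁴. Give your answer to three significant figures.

90.3 K

The effective emission temperature is T_e = [S(1−α)/(4σ)]^¼ = 63.86 K.
Each opaque layer satisfies 2T_j⁴ = T_{j−1}⁴ + T_{j+1}⁴, giving T_k⁴ = (N+1−k)T_e⁴.
T_3 = (4)^(1/4)·63.86 = 90.31 K.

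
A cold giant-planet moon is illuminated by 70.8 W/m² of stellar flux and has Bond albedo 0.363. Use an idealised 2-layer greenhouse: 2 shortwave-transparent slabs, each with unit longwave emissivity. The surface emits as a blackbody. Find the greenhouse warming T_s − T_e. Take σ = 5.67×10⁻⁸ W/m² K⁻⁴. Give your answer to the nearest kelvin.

38 K

OLR = S(1−α)/4 = 11.27 W/m²; the top layer radiates at T_e = 118.7 K.
T_s = (N+1)^(1/4)·T_e = 156.3 K.
Warming: T_s − T_e = 37.53 K.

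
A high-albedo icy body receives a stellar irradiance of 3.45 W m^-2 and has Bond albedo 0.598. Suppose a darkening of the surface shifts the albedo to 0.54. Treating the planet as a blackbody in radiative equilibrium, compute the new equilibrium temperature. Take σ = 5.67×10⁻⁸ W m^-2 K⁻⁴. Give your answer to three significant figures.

51.4 kelvin

New equilibrium: T₂ = [(1−0.54)·3.450/(4σ)]^(1/4) = 51.43 K.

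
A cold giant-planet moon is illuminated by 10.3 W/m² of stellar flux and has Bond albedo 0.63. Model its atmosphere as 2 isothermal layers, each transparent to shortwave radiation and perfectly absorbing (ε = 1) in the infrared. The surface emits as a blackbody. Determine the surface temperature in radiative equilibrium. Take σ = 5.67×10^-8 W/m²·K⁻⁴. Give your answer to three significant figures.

OLR = S(1−α)/4 = 0.9528 W/m²; the top layer radiates at T_e = 64.02 K.
For an N-layer opaque stack, T_s⁴ = (N+1)T_e⁴, hence T_s = (3)^(1/4)×64.02 K = 84.26 K.

84.3 kelvin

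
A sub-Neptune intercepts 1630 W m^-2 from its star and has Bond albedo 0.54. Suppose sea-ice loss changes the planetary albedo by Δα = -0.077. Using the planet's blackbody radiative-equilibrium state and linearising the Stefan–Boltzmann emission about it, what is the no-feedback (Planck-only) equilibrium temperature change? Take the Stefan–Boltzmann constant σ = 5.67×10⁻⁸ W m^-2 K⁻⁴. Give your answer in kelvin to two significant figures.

The baseline emission temperature is T_e = 239.8 K.
The change in absorbed flux is Δ[S(1−α)/4] = −SΔα/4 = 31.38 W m^-2.
Planck response: λ_P = 4σT_e³ = 4·5.67×10⁻⁸·(239.8)³ = 3.127 W m^-2/K.
ΔT₀ = ΔF/λ_P = 31.38/3.127 = 10.0 K.

10 K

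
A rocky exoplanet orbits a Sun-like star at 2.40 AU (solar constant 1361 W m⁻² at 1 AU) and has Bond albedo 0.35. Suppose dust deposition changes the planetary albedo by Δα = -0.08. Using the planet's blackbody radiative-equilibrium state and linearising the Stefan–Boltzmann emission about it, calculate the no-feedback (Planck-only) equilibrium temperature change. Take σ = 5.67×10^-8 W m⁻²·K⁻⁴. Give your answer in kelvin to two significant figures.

5.0 kelvin

By the inverse-square law, S = 1361/2.40² = 236.3 W m⁻².
Unperturbed T_e = [236.3·(1−0.35)/(4σ)]^¼ = 161.3 K.
TOA radiative forcing: ΔF = −S·Δα/4 = −236.3·(-0.08)/4 = 4.726 W m⁻².
Planck response: λ_P = 4σT_e³ = 4·5.67×10⁻⁸·(161.3)³ = 0.9521 W m⁻²/K.
ΔT₀ = ΔF/λ_P = 4.726/0.9521 = 4.96 K.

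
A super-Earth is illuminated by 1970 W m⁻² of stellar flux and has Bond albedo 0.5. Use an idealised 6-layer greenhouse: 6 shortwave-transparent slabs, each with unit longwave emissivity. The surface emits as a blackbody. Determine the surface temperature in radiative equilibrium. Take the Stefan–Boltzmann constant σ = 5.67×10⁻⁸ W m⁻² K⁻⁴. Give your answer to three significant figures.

Top-of-atmosphere balance: σT_e⁴ = S(1−α)/4 = 246.2 W m⁻² → T_e = 256.7 K.
With N = 6 opaque layers, T_s = (N+1)^(1/4)·T_e = 7^(1/4)·256.7 = 417.6 K.

418 kelvin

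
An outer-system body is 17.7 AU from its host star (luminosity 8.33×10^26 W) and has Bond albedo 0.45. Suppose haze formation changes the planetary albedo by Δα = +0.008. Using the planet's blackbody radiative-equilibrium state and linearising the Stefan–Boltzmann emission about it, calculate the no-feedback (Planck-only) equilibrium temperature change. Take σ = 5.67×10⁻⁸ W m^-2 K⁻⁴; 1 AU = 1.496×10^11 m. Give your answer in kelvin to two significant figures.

-0.25 K

d = 17.7 × 1.496×10^11 m = 2.648×10^12 m.
Spreading L over a sphere of radius d: S = 8.33×10^26/(4π·2.65×10^12²) = 9.454 W m^-2.
Unperturbed T_e = [9.454·(1−0.45)/(4σ)]^¼ = 69.20 K.
The change in absorbed flux is Δ[S(1−α)/4] = −SΔα/4 = -0.01891 W m^-2.
Planck response: λ_P = 4σT_e³ = 4·5.67×10⁻⁸·(69.20)³ = 0.07515 W m^-2/K.
So ΔT₀ = -0.01891/0.07515 = -0.252 K.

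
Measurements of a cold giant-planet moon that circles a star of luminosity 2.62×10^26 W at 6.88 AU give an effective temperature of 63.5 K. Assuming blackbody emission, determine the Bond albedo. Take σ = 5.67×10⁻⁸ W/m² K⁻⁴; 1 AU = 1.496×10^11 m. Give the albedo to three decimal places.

d = 6.88 × 1.496×10^11 m = 1.029×10^12 m.
S = L/(4πd²) = 19.68 W/m².
From σT⁴ = S(1−α)/4 we invert for α: 1−α = 4σT⁴/S.
σT⁴ = 0.9219 W/m², so 4σT⁴ = 3.688 W/m².
Hence α = 1 − 3.688/19.68 = 0.8126.

0.813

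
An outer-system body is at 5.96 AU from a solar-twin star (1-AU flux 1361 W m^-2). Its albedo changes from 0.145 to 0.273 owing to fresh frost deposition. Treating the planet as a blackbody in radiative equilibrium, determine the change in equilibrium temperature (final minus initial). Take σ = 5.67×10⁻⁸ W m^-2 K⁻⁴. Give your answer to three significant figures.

-4.36 kelvin

Irradiance scales as 1/d², so S = 1361 W m^-2 × (1/5.96)² = 38.31 W m^-2.
Before: T₁ = [38.31·0.855/(4σ)]^(1/4) = 109.6 K.
Final:   T₂ = [S(1−0.273)/(4σ)]^(1/4) = 105.3 K.
Change: 105.3 − 109.6 = -4.356 K.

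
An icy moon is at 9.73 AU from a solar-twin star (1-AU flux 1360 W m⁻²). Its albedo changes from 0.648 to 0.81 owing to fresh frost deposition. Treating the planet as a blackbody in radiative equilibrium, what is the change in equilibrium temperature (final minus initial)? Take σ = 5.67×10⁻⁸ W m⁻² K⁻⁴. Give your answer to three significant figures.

-9.82 K

By the inverse-square law, S = 1360/9.73² = 14.37 W m⁻².
Initial: T₁ = [S(1−0.648)/(4σ)]^(1/4) = 68.72 K.
After:  T₂ = [14.37·0.19/(4σ)]^(1/4) = 58.90 K.
Change: 58.90 − 68.72 = -9.817 K.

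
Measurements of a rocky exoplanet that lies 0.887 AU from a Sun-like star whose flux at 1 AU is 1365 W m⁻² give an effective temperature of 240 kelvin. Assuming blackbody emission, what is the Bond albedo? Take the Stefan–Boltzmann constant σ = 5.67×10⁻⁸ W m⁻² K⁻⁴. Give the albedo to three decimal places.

0.566

Flux at the orbit: S = 1365/(0.887)² = 1735 W m⁻².
Rearranging the radiative balance, α = 1 − 4σT⁴/S.
4σT⁴ = 4·5.67×10⁻⁸·(240)⁴ = 752.5 W m⁻².
1−α = 752.5/1735 = 0.4337, so α = 0.5663.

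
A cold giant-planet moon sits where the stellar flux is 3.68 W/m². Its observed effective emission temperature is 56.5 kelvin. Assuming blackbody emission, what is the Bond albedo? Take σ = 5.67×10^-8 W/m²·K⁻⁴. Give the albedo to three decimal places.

Rearranging the radiative balance, α = 1 − 4σT⁴/S.
σT⁴ = 0.5778 W/m², so 4σT⁴ = 2.311 W/m².
Hence α = 1 − 2.311/3.680 = 0.3720.

0.372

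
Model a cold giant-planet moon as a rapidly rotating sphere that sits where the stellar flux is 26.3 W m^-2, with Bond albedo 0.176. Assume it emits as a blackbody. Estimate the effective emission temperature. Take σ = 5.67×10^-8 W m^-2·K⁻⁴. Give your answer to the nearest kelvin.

The planet absorbs (1−α)S over its disc πR² and re-emits over 4πR², so the mean absorbed flux is (1−0.176)·26.30/4 = 5.418 W m^-2.
In equilibrium σT⁴ equals this, so T = 98.87 K.

99 kelvin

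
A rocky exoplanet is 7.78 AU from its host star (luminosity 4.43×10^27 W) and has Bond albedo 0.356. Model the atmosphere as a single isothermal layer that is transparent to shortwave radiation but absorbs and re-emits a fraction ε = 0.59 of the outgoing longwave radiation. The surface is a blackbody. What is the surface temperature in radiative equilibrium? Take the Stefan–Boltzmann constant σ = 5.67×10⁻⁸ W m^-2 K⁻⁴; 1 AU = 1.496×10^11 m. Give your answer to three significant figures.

Orbital distance: d = 7.78 AU = 1.164×10^12 m.
S = L/(4πd²) = 260.2 W m^-2.
The planet radiates to space at T_e = [S(1−α)/(4σ)]^(1/4) = 164.9 K.
The surface balance (absorbed SW + ε·downward IR = σT_s⁴) with T_a⁴ = T_s⁴/2 reduces to T_s = T_e·[2/(2−ε)]^¼ = 179.9 K.

180 K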